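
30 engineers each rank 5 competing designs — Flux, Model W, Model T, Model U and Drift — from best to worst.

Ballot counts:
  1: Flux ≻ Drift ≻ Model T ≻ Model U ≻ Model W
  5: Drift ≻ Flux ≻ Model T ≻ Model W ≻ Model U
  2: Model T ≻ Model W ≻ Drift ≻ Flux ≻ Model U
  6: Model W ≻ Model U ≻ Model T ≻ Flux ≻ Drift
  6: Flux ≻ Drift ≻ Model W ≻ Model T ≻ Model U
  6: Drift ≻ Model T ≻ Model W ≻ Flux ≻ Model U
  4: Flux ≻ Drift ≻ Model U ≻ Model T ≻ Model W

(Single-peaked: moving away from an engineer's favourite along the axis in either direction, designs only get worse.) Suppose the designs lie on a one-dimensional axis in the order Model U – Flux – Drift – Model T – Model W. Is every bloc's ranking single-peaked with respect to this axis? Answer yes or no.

Axis positions: Model U=1, Flux=2, Drift=3, Model T=4, Model W=5.
Bloc 1 (peak Flux at position 2): ranking walks positions 2-3-4-1-5, expanding outward from the peak — single-peaked.
Bloc 2 (peak Drift at position 3): ranking walks positions 3-2-4-5-1, expanding outward from the peak — single-peaked.
Bloc 3 (peak Model T at position 4): ranking walks positions 4-5-3-2-1, expanding outward from the peak — single-peaked.
Bloc 4: ranking walks positions 5-1-4-2-3; Model U is ranked above Model T even though Model T lies between Model U and the peak Model W on the axis — preferences dip and rise again. Not single-peaked.
Bloc 5: ranking walks positions 2-3-5-4-1; Model W is ranked above Model T even though Model T lies between Model W and the peak Flux on the axis — preferences dip and rise again. Not single-peaked.
Bloc 6 (peak Drift at position 3): ranking walks positions 3-4-5-2-1, expanding outward from the peak — single-peaked.
Bloc 7 (peak Flux at position 2): ranking walks positions 2-3-1-4-5, expanding outward from the peak — single-peaked.
Bloc 4 violates single-peakedness, so the profile is not single-peaked on this axis.

no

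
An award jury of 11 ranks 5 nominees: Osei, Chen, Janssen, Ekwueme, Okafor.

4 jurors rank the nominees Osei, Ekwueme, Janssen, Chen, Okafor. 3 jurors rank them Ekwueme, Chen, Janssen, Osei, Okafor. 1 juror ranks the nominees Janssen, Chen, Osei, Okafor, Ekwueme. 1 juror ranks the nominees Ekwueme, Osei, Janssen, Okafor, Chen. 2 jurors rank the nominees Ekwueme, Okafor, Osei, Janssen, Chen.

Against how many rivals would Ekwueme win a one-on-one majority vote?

Ekwueme against each rival (11 jurors):
Ekwueme vs Osei: Ekwueme, 6–5.
Ekwueme–Chen: Ekwueme 10–1.
Ekwueme vs Janssen: Ekwueme, 10–1.
Ekwueme–Okafor: Ekwueme 10–1.
Ekwueme beats Osei, Chen, Janssen, Okafor — 4 pairwise wins.

4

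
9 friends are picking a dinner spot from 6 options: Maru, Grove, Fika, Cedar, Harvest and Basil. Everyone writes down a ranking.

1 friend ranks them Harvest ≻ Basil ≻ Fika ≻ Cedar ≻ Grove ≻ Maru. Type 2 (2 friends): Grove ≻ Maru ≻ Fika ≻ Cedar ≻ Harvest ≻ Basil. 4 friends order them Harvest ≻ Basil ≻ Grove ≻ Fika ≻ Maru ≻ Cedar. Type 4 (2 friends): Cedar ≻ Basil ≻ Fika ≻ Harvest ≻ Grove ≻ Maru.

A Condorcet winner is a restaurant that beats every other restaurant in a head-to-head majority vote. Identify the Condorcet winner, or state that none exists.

Check each pair by majority over 9 ballots:
Maru vs Grove: 0 to 9, Grove.
Maru vs Fika: Maru preferred on 2 ballots; Fika wins 7–2.
Maru vs Cedar: Maru preferred on 2+4 = 6 ballots; Maru wins 6–3.
Maru vs Harvest: Maru is ranked higher on 2 ballots, Harvest on 7. Harvest wins 7–2.
Maru vs Basil: Maru is ranked higher on 2 ballots, Basil on 7. Basil wins 7–2.
Grove vs Fika: Grove is ranked higher on 2+4 = 6 ballots, Fika on 3. Grove wins 6–3.
Grove vs Cedar: Grove preferred on 2+4 = 6 ballots; Grove wins 6–3.
Grove vs Harvest: Grove is ranked higher on 2 ballots, Harvest on 7. Harvest wins 7–2.
Grove vs Basil: Grove preferred on 2 ballots; Basil wins 7–2.
Fika vs Cedar: Fika is ranked higher on 1+2+4 = 7 ballots, Cedar on 2. Fika wins 7–2.
Fika vs Harvest: Fika preferred on 2+2 = 4 ballots; Harvest wins 5–4.
Fika vs Basil: 2 for Fika, 7 for Basil — Basil by 7–2.
Cedar vs Harvest: Cedar preferred on 2+2 = 4 ballots; Harvest wins 5–4.
Cedar vs Basil: Cedar is ranked higher on 2+2 = 4 ballots, Basil on 5. Basil wins 5–4.
Harvest vs Basil: Harvest is ranked higher on 1+2+4 = 7 ballots, Basil on 2. Harvest wins 7–2.
Harvest defeats every rival head-to-head and is the Condorcet winner.

Harvest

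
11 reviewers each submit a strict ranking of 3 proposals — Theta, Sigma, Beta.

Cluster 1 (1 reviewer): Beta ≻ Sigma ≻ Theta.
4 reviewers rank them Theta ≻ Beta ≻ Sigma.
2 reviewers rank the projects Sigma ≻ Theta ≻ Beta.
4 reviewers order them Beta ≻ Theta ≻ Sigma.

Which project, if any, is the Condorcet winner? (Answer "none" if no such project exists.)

Head-to-head results (11 reviewers):
Theta vs Sigma: Theta, 8–3.
Theta–Beta: Theta 6–5.
Sigma–Beta: Beta 9–2.
Theta wins every pairwise contest, so Theta is the Condorcet winner.

Theta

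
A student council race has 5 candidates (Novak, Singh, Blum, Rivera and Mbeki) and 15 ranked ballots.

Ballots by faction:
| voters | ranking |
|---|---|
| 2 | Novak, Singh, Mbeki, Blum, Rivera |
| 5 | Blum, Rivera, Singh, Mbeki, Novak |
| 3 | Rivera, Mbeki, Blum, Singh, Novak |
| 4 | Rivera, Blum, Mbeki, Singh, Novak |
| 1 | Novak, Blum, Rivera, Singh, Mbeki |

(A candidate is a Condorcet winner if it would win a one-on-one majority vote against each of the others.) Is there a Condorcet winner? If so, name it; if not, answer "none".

Blum

Pairwise majorities:
Novak–Singh: Singh 12–3.
Novak–Blum: Blum 12–3.
Novak vs Rivera: Rivera wins 12–3.
Novak–Mbeki: Mbeki 12–3.
Singh–Blum: Blum 13–2.
Singh vs Rivera: Rivera wins 13–2.
Singh vs Mbeki: Singh wins 8–7.
Blum–Rivera: Blum 8–7.
Blum–Mbeki: Blum 10–5.
Rivera vs Mbeki: Rivera wins 13–2.
Blum wins every pairwise contest, so Blum is the Condorcet winner.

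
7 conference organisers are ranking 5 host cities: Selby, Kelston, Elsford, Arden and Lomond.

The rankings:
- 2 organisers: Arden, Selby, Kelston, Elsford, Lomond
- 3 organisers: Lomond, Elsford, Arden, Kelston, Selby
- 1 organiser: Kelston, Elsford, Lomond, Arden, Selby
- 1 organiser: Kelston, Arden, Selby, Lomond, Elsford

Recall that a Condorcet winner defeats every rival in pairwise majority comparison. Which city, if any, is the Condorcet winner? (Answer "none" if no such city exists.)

none

Check each pair by majority over 7 ballots:
Selby vs Kelston: 2 for Selby, 5 for Kelston — Kelston by 5–2.
Selby vs Elsford: Selby is ranked higher on 2+1 = 3 ballots, Elsford on 4. Elsford wins 4–3.
Selby vs Arden: Arden wins 7–0.
Selby vs Lomond: 3 to 4, Lomond.
Kelston–Elsford: Kelston 4–3.
Kelston vs Arden: Arden, 5–2.
Kelston vs Lomond: 2+1+1 = 4 for Kelston, 3 for Lomond — Kelston by 4–3.
Elsford–Arden: Elsford 4–3.
Elsford vs Lomond: 2+1 = 3 for Elsford, 4 for Lomond — Lomond by 4–3.
Arden vs Lomond: Arden is ranked higher on 2+1 = 3 ballots, Lomond on 4. Lomond wins 4–3.
No city is unbeaten: Selby loses to Kelston; Kelston loses to Arden; Elsford loses to Kelston; Arden loses to Elsford; Lomond loses to Kelston. In particular Kelston beats Elsford beats Arden beats Kelston is a majority cycle — no Condorcet winner exists.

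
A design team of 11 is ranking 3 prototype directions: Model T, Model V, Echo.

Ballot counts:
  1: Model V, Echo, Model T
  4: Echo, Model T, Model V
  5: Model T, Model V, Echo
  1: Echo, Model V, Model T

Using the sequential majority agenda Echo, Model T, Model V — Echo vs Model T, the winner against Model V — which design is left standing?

Round 1: Echo vs Model T — 6–5, Echo advances.
Round 2: Echo vs Model V — 5–6, Model V advances.
The agenda winner is Model V.

Model V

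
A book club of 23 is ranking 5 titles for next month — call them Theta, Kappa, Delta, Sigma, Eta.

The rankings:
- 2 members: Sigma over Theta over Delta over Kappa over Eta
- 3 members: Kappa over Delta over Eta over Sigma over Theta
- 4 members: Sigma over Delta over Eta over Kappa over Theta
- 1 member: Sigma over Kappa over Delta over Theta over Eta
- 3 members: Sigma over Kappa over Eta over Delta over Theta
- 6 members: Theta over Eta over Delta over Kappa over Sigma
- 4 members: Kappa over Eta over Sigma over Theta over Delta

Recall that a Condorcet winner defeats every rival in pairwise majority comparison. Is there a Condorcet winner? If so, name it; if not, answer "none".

none

Head-to-head results (23 members):
Theta vs Kappa: Theta preferred on 2+6 = 8 ballots; Kappa wins 15–8.
Theta–Delta: Theta 12–11.
Theta vs Sigma: Sigma, 17–6.
Theta vs Eta: Theta is ranked higher on 2+1+6 = 9 ballots, Eta on 14. Eta wins 14–9.
Kappa vs Delta: 3+1+3+4 = 11 for Kappa, 12 for Delta — Delta by 12–11.
Kappa vs Sigma: Kappa preferred on 3+6+4 = 13 ballots; Kappa wins 13–10.
Kappa vs Eta: Kappa wins 13–10.
Delta vs Sigma: 9 to 14, Sigma.
Delta vs Eta: 2+3+4+1 = 10 for Delta, 13 for Eta — Eta by 13–10.
Sigma vs Eta: 2+4+1+3 = 10 for Sigma, 13 for Eta — Eta by 13–10.
Each book drops at least one matchup (Theta loses to Kappa; Kappa loses to Delta; Delta loses to Theta; Sigma loses to Kappa; Eta loses to Kappa); the cycle Theta > Delta > Kappa > Theta rules out a Condorcet winner.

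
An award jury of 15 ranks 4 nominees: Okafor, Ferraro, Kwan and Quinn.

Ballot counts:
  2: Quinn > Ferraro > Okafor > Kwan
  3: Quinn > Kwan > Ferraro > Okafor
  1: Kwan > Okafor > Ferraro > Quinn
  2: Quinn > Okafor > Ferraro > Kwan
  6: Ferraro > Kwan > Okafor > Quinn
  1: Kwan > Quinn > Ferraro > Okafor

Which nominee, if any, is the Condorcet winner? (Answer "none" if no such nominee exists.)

Check each pair by majority over 15 ballots:
Okafor vs Ferraro: Ferraro, 12–3.
Okafor–Kwan: Kwan 11–4.
Okafor vs Quinn: Quinn, 8–7.
Ferraro vs Kwan: Ferraro, 10–5.
Ferraro vs Quinn: Quinn, 8–7.
Kwan–Quinn: Kwan 8–7.
No nominee is unbeaten: Okafor loses to Ferraro; Ferraro loses to Quinn; Kwan loses to Ferraro; Quinn loses to Kwan. In particular Ferraro → Kwan → Quinn → Ferraro is a majority cycle — no Condorcet winner exists.

none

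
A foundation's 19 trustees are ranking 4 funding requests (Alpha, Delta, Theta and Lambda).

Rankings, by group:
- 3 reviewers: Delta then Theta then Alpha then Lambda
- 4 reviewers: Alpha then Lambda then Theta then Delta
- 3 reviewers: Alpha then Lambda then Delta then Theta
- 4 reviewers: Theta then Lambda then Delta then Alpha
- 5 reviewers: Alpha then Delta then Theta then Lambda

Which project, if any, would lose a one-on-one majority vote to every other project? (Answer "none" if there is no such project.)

none

Head-to-head results (19 reviewers):
Alpha vs Delta: Alpha, 12–7.
Alpha vs Theta: Alpha preferred on 4+3+5 = 12 ballots; Alpha wins 12–7.
Alpha vs Lambda: Alpha wins 15–4.
Delta vs Theta: Delta, 11–8.
Delta vs Lambda: Delta preferred on 3+5 = 8 ballots; Lambda wins 11–8.
Theta vs Lambda: 12 to 7, Theta.
Every project wins at least one matchup (Alpha beats Delta; Delta beats Theta; Theta beats Lambda; Lambda beats Delta), so there is no Condorcet loser.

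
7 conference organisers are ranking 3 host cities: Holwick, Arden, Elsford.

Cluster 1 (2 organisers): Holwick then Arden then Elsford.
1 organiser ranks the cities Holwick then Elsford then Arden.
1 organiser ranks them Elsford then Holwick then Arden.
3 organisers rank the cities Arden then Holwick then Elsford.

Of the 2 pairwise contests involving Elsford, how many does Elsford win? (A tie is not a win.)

0

Elsford against each rival (7 organisers):
Elsford vs Holwick: Elsford preferred on 1 ballot; Holwick wins 6–1.
Elsford vs Arden: Arden wins 5–2.
Elsford beats no one; loses to Holwick, Arden — 0 pairwise wins.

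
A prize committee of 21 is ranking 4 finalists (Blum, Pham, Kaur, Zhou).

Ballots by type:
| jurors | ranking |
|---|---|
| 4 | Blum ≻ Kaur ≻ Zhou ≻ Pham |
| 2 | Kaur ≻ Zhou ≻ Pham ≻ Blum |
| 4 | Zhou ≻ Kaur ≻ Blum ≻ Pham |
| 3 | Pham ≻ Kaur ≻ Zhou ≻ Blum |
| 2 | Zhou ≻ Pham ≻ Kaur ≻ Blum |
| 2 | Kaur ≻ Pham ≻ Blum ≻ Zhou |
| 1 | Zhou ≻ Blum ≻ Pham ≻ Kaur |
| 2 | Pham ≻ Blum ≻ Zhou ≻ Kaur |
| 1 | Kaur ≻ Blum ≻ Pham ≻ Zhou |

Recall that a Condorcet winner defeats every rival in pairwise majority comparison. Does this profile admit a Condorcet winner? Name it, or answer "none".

Kaur

Pairwise majorities:
Blum–Pham: Pham 11–10.
Blum–Kaur: Kaur 14–7.
Blum vs Zhou: Zhou wins 12–9.
Pham vs Kaur: Kaur, 13–8.
Pham–Zhou: Zhou 13–8.
Kaur vs Zhou: Kaur wins 12–9.
Kaur defeats every rival head-to-head and is the Condorcet winner.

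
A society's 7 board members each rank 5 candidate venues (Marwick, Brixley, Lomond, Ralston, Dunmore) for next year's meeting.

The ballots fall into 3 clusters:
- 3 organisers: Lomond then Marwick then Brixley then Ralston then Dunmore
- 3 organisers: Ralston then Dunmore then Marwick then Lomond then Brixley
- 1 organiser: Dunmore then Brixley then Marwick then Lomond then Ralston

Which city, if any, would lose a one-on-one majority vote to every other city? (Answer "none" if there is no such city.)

none

Pairwise majorities:
Marwick vs Brixley: Marwick preferred on 3+3 = 6 ballots; Marwick wins 6–1.
Marwick vs Lomond: Marwick wins 4–3.
Marwick vs Ralston: Marwick is ranked higher on 3+1 = 4 ballots, Ralston on 3. Marwick wins 4–3.
Marwick vs Dunmore: Dunmore wins 4–3.
Brixley vs Lomond: Lomond wins 6–1.
Brixley vs Ralston: Brixley preferred on 3+1 = 4 ballots; Brixley wins 4–3.
Brixley–Dunmore: Dunmore 4–3.
Lomond vs Ralston: Lomond is ranked higher on 3+1 = 4 ballots, Ralston on 3. Lomond wins 4–3.
Lomond–Dunmore: Dunmore 4–3.
Ralston vs Dunmore: Ralston preferred on 3+3 = 6 ballots; Ralston wins 6–1.
No city is winless: Marwick beats Brixley; Brixley beats Ralston; Lomond beats Brixley; Ralston beats Dunmore; Dunmore beats Marwick. There is no Condorcet loser.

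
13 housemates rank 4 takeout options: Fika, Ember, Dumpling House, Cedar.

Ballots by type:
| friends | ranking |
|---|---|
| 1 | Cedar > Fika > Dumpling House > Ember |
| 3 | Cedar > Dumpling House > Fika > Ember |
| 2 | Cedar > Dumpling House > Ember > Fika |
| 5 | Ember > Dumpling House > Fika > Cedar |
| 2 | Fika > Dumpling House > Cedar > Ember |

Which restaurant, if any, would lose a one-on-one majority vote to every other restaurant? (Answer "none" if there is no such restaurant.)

Pairwise majorities:
Fika vs Ember: 6 to 7, Ember.
Fika vs Dumpling House: Dumpling House wins 10–3.
Fika vs Cedar: Fika preferred on 5+2 = 7 ballots; Fika wins 7–6.
Ember vs Dumpling House: 5 to 8, Dumpling House.
Ember–Cedar: Cedar 8–5.
Dumpling House–Cedar: Dumpling House 7–6.
No restaurant is winless: Fika beats Cedar; Ember beats Fika; Dumpling House beats Fika; Cedar beats Ember. There is no Condorcet loser.

none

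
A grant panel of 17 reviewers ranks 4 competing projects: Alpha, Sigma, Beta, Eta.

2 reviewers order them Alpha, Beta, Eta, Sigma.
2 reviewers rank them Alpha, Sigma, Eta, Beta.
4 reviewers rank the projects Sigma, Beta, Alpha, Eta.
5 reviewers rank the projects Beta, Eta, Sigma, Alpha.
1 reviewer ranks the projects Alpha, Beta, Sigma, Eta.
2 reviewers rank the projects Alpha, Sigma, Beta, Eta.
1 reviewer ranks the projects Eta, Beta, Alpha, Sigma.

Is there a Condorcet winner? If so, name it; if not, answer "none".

Beta

Head-to-head results (17 reviewers):
Alpha vs Sigma: 8 to 9, Sigma.
Alpha vs Beta: 7 to 10, Beta.
Alpha vs Eta: 11 to 6, Alpha.
Sigma vs Beta: Sigma is ranked higher on 2+4+2 = 8 ballots, Beta on 9. Beta wins 9–8.
Sigma vs Eta: Sigma is ranked higher on 2+4+1+2 = 9 ballots, Eta on 8. Sigma wins 9–8.
Beta vs Eta: 14 to 3, Beta.
Beta defeats every rival head-to-head and is the Condorcet winner.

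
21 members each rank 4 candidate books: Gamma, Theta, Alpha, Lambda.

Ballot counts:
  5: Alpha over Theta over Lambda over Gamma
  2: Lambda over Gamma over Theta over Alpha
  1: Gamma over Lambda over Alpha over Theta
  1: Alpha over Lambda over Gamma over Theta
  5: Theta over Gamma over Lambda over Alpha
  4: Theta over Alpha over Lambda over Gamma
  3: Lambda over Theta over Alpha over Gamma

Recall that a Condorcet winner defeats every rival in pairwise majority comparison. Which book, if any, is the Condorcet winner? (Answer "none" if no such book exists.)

Theta

Check each pair by majority over 21 ballots:
Gamma vs Theta: 2+1+1 = 4 for Gamma, 17 for Theta — Theta by 17–4.
Gamma vs Alpha: Gamma preferred on 2+1+5 = 8 ballots; Alpha wins 13–8.
Gamma vs Lambda: Gamma preferred on 1+5 = 6 ballots; Lambda wins 15–6.
Theta vs Alpha: Theta preferred on 2+5+4+3 = 14 ballots; Theta wins 14–7.
Theta vs Lambda: 14 to 7, Theta.
Alpha vs Lambda: Alpha is ranked higher on 5+1+4 = 10 ballots, Lambda on 11. Lambda wins 11–10.
Theta beats each of Gamma, Alpha, Lambda — Theta is the Condorcet winner.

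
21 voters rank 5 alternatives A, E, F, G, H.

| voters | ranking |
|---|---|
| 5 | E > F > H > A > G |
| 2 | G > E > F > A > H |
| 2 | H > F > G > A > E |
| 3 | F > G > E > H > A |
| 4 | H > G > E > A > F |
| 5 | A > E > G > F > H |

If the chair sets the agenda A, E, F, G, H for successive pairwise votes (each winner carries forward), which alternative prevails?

H

Round 1: A vs E — 7–14, E advances.
Round 2: E vs F — 16–5, E advances.
Round 3: E vs G — 10–11, G advances.
Round 4: G vs H — 10–11, H advances.
The agenda winner is H.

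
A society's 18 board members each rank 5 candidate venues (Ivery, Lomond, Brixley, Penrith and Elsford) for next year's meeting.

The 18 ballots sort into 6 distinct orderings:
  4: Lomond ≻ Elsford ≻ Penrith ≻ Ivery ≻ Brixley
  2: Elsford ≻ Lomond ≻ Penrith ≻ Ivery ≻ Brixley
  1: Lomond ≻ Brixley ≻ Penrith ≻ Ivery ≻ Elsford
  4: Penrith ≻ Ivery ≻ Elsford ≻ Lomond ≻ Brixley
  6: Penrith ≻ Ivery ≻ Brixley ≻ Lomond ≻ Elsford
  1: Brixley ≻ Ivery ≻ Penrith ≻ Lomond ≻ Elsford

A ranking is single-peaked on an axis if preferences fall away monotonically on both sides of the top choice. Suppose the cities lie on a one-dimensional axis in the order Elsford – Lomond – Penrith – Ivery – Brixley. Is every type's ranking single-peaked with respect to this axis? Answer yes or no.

no

Axis positions: Elsford=1, Lomond=2, Penrith=3, Ivery=4, Brixley=5.
Type 1 (peak Lomond at position 2): ranking walks positions 2-1-3-4-5, expanding outward from the peak — single-peaked.
Type 2 (peak Elsford at position 1): ranking walks positions 1-2-3-4-5, expanding outward from the peak — single-peaked.
Type 3: ranking walks positions 2-5-3-4-1; Brixley is ranked above Penrith even though Penrith lies between Brixley and the peak Lomond on the axis — preferences dip and rise again. Not single-peaked.
Type 4: ranking walks positions 3-4-1-2-5; Elsford is ranked above Lomond even though Lomond lies between Elsford and the peak Penrith on the axis — preferences dip and rise again. Not single-peaked.
Type 5 (peak Penrith at position 3): ranking walks positions 3-4-5-2-1, expanding outward from the peak — single-peaked.
Type 6 (peak Brixley at position 5): ranking walks positions 5-4-3-2-1, expanding outward from the peak — single-peaked.
Type 3 violates single-peakedness, so the profile is not single-peaked on this axis.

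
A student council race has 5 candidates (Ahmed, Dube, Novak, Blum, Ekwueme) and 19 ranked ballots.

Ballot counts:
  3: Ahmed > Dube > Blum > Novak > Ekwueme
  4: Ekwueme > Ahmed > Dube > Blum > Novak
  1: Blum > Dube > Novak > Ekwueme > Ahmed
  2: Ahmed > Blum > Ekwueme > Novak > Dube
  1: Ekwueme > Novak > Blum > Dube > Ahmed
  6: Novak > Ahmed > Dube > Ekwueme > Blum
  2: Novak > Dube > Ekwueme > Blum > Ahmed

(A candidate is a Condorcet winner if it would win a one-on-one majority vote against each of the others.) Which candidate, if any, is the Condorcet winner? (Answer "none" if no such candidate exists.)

none

Head-to-head results (19 voters):
Ahmed vs Dube: Ahmed, 15–4.
Ahmed vs Novak: Ahmed preferred on 3+4+2 = 9 ballots; Novak wins 10–9.
Ahmed–Blum: Ahmed 15–4.
Ahmed–Ekwueme: Ahmed 11–8.
Dube–Novak: Novak 11–8.
Dube vs Blum: Dube preferred on 3+4+6+2 = 15 ballots; Dube wins 15–4.
Dube vs Ekwueme: 12 to 7, Dube.
Novak vs Blum: 1+6+2 = 9 for Novak, 10 for Blum — Blum by 10–9.
Novak vs Ekwueme: Novak, 12–7.
Blum vs Ekwueme: Ekwueme wins 13–6.
Every candidate loses at least once (Ahmed loses to Novak; Dube loses to Ahmed; Novak loses to Blum; Blum loses to Ahmed; Ekwueme loses to Ahmed). The majority relation contains the cycle Ahmed beats Blum beats Novak beats Ahmed, so there is no Condorcet winner.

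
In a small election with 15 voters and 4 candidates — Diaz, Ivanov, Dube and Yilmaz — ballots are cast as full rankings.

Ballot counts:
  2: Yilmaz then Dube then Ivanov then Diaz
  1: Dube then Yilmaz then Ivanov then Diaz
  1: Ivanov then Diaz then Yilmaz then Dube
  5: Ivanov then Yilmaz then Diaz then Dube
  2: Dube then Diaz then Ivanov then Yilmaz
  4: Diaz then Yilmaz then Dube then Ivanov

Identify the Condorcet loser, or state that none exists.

Head-to-head results (15 voters):
Diaz vs Ivanov: Ivanov, 9–6.
Diaz vs Dube: Diaz is ranked higher on 1+5+4 = 10 ballots, Dube on 5. Diaz wins 10–5.
Diaz–Yilmaz: Yilmaz 8–7.
Ivanov vs Dube: 1+5 = 6 for Ivanov, 9 for Dube — Dube by 9–6.
Ivanov vs Yilmaz: Ivanov preferred on 1+5+2 = 8 ballots; Ivanov wins 8–7.
Dube–Yilmaz: Yilmaz 12–3.
No candidate is winless: Diaz beats Dube; Ivanov beats Diaz; Dube beats Ivanov; Yilmaz beats Diaz. There is no Condorcet loser.

none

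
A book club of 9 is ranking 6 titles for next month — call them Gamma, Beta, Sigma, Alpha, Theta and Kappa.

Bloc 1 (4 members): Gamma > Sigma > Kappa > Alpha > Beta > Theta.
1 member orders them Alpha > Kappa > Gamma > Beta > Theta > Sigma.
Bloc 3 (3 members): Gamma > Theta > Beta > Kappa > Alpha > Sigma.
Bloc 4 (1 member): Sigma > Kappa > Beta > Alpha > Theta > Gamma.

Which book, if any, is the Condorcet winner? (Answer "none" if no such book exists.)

Head-to-head results (9 members):
Gamma vs Beta: Gamma preferred on 4+1+3 = 8 ballots; Gamma wins 8–1.
Gamma vs Sigma: Gamma preferred on 4+1+3 = 8 ballots; Gamma wins 8–1.
Gamma vs Alpha: Gamma is ranked higher on 4+3 = 7 ballots, Alpha on 2. Gamma wins 7–2.
Gamma vs Theta: Gamma preferred on 4+1+3 = 8 ballots; Gamma wins 8–1.
Gamma vs Kappa: Gamma is ranked higher on 4+3 = 7 ballots, Kappa on 2. Gamma wins 7–2.
Beta vs Sigma: 1+3 = 4 for Beta, 5 for Sigma — Sigma by 5–4.
Beta vs Alpha: 3+1 = 4 for Beta, 5 for Alpha — Alpha by 5–4.
Beta vs Theta: Beta is ranked higher on 4+1+1 = 6 ballots, Theta on 3. Beta wins 6–3.
Beta vs Kappa: 3 to 6, Kappa.
Sigma vs Alpha: Sigma preferred on 4+1 = 5 ballots; Sigma wins 5–4.
Sigma vs Theta: Sigma preferred on 4+1 = 5 ballots; Sigma wins 5–4.
Sigma vs Kappa: Sigma is ranked higher on 4+1 = 5 ballots, Kappa on 4. Sigma wins 5–4.
Alpha vs Theta: 4+1+1 = 6 for Alpha, 3 for Theta — Alpha by 6–3.
Alpha vs Kappa: Alpha preferred on 1 ballot; Kappa wins 8–1.
Theta vs Kappa: Theta is ranked higher on 3 ballots, Kappa on 6. Kappa wins 6–3.
Gamma beats each of Beta, Sigma, Alpha, Theta, Kappa — Gamma is the Condorcet winner.

Gamma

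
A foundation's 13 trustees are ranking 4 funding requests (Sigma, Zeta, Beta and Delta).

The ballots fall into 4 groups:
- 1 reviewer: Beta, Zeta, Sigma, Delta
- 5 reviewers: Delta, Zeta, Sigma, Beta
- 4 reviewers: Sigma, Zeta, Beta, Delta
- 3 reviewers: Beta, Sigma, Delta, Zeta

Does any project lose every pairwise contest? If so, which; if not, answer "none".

Pairwise majorities:
Sigma vs Zeta: 7 to 6, Sigma.
Sigma vs Beta: Sigma is ranked higher on 5+4 = 9 ballots, Beta on 4. Sigma wins 9–4.
Sigma vs Delta: Sigma is ranked higher on 1+4+3 = 8 ballots, Delta on 5. Sigma wins 8–5.
Zeta–Beta: Zeta 9–4.
Zeta vs Delta: Delta, 8–5.
Beta–Delta: Beta 8–5.
No project is winless: Sigma beats Zeta; Zeta beats Beta; Beta beats Delta; Delta beats Zeta. There is no Condorcet loser.

none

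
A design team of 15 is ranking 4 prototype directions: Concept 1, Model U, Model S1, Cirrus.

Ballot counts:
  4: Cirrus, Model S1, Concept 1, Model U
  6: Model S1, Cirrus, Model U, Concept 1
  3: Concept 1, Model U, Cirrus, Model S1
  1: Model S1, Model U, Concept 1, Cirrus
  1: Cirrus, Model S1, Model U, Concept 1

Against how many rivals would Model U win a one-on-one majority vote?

Model U against each rival (15 engineers):
Model U–Concept 1: Model U 8–7.
Model U–Model S1: Model S1 12–3.
Model U vs Cirrus: Model U preferred on 3+1 = 4 ballots; Cirrus wins 11–4.
Model U beats Concept 1; loses to Model S1, Cirrus — 1 pairwise win.

1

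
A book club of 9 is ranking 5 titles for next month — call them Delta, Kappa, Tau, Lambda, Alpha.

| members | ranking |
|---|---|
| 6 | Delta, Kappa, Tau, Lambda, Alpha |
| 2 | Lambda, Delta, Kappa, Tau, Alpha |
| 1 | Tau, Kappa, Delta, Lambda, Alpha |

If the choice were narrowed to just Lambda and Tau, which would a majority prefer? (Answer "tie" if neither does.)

Ballots ranking Lambda above Tau: 2.
Ballots ranking Tau above Lambda: 9 − 2 = 7.
Tau wins the head-to-head 7–2.

Tau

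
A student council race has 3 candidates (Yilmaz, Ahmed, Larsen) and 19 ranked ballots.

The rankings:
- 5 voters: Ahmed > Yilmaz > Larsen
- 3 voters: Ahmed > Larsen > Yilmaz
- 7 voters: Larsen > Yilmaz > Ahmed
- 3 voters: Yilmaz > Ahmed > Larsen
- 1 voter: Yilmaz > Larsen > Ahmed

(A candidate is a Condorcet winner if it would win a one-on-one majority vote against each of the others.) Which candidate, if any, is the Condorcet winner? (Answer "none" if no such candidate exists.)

Pairwise majorities:
Yilmaz vs Ahmed: Yilmaz, 11–8.
Yilmaz vs Larsen: Larsen, 10–9.
Ahmed–Larsen: Ahmed 11–8.
No candidate is unbeaten: Yilmaz loses to Larsen; Ahmed loses to Yilmaz; Larsen loses to Ahmed. In particular Yilmaz → Ahmed → Larsen → Yilmaz is a majority cycle — no Condorcet winner exists.

none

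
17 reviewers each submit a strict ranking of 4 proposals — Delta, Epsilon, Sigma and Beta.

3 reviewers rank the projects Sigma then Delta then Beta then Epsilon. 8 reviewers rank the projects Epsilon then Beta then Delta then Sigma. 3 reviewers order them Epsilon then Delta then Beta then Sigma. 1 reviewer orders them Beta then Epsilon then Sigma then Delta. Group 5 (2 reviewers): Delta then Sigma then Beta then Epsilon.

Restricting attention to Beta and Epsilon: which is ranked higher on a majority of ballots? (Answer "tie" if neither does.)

Epsilon

Ballots ranking Beta above Epsilon: 3 + 1 + 2 = 6.
Ballots ranking Epsilon above Beta: 17 − 6 = 11.
Epsilon wins the head-to-head 11–6.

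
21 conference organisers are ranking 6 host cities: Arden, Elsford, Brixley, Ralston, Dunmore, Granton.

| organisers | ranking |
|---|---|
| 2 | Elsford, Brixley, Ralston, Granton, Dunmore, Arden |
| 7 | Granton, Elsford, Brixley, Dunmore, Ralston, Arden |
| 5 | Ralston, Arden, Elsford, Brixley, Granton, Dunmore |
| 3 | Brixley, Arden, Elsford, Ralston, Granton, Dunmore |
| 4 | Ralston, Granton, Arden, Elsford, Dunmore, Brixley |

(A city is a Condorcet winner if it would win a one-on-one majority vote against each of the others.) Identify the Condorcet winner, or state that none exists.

Head-to-head results (21 organisers):
Arden vs Elsford: 5+3+4 = 12 for Arden, 9 for Elsford — Arden by 12–9.
Arden–Brixley: Brixley 12–9.
Arden vs Ralston: Ralston, 18–3.
Arden vs Dunmore: 12 to 9, Arden.
Arden vs Granton: 5+3 = 8 for Arden, 13 for Granton — Granton by 13–8.
Elsford–Brixley: Elsford 18–3.
Elsford vs Ralston: Elsford wins 12–9.
Elsford–Dunmore: Elsford 21–0.
Elsford vs Granton: Granton, 11–10.
Brixley vs Ralston: Brixley wins 12–9.
Brixley–Dunmore: Brixley 17–4.
Brixley vs Granton: Brixley is ranked higher on 2+5+3 = 10 ballots, Granton on 11. Granton wins 11–10.
Ralston vs Dunmore: 14 to 7, Ralston.
Ralston–Granton: Ralston 14–7.
Dunmore vs Granton: Dunmore is ranked higher on 0 ballots, Granton on 21. Granton wins 21–0.
Every city loses at least once (Arden loses to Brixley; Elsford loses to Arden; Brixley loses to Elsford; Ralston loses to Elsford; Dunmore loses to Arden; Granton loses to Ralston). The majority relation contains the cycle Arden > Elsford > Brixley > Arden, so there is no Condorcet winner.

none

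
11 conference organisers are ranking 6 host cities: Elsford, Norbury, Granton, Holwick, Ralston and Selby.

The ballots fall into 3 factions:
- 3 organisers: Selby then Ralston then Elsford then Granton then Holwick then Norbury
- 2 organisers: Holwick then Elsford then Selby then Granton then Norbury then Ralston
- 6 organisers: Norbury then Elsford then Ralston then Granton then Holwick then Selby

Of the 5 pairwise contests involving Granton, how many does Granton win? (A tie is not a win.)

Granton against each rival (11 organisers):
Granton vs Elsford: Elsford, 11–0.
Granton vs Norbury: Norbury, 6–5.
Granton vs Holwick: 3+6 = 9 for Granton, 2 for Holwick — Granton by 9–2.
Granton–Ralston: Ralston 9–2.
Granton vs Selby: Granton, 6–5.
Granton beats Holwick, Selby; loses to Elsford, Norbury, Ralston — 2 pairwise wins.

2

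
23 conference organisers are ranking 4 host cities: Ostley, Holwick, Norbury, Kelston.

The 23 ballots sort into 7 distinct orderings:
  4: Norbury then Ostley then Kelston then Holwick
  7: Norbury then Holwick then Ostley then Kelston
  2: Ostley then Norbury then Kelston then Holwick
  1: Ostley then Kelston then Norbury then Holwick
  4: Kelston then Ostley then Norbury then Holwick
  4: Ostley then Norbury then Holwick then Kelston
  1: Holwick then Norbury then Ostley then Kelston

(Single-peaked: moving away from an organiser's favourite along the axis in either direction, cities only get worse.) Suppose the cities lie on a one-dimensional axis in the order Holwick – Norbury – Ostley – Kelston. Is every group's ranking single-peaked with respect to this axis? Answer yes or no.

Axis positions: Holwick=1, Norbury=2, Ostley=3, Kelston=4.
Group 1 (peak Norbury at position 2): ranking walks positions 2-3-4-1, expanding outward from the peak — single-peaked.
Group 2 (peak Norbury at position 2): ranking walks positions 2-1-3-4, expanding outward from the peak — single-peaked.
Group 3 (peak Ostley at position 3): ranking walks positions 3-2-4-1, expanding outward from the peak — single-peaked.
Group 4 (peak Ostley at position 3): ranking walks positions 3-4-2-1, expanding outward from the peak — single-peaked.
Group 5 (peak Kelston at position 4): ranking walks positions 4-3-2-1, expanding outward from the peak — single-peaked.
Group 6 (peak Ostley at position 3): ranking walks positions 3-2-1-4, expanding outward from the peak — single-peaked.
Group 7 (peak Holwick at position 1): ranking walks positions 1-2-3-4, expanding outward from the peak — single-peaked.
Every ranking is single-peaked on this axis.

yes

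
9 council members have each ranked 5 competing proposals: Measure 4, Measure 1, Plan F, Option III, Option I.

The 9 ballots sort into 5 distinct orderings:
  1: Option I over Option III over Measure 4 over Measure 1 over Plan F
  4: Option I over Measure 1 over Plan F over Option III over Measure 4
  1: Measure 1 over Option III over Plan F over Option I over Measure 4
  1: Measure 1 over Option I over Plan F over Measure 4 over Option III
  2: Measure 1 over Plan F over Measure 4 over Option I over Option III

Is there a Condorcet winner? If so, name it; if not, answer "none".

Pairwise majorities:
Measure 4 vs Measure 1: Measure 4 preferred on 1 ballot; Measure 1 wins 8–1.
Measure 4 vs Plan F: Measure 4 preferred on 1 ballot; Plan F wins 8–1.
Measure 4 vs Option III: Option III wins 6–3.
Measure 4 vs Option I: Measure 4 is ranked higher on 2 ballots, Option I on 7. Option I wins 7–2.
Measure 1 vs Plan F: 1+4+1+1+2 = 9 for Measure 1, 0 for Plan F — Measure 1 by 9–0.
Measure 1–Option III: Measure 1 8–1.
Measure 1 vs Option I: Option I, 5–4.
Plan F–Option III: Plan F 7–2.
Plan F vs Option I: Option I wins 6–3.
Option III–Option I: Option I 8–1.
Option I beats each of Measure 4, Measure 1, Plan F, Option III — Option I is the Condorcet winner.

Option I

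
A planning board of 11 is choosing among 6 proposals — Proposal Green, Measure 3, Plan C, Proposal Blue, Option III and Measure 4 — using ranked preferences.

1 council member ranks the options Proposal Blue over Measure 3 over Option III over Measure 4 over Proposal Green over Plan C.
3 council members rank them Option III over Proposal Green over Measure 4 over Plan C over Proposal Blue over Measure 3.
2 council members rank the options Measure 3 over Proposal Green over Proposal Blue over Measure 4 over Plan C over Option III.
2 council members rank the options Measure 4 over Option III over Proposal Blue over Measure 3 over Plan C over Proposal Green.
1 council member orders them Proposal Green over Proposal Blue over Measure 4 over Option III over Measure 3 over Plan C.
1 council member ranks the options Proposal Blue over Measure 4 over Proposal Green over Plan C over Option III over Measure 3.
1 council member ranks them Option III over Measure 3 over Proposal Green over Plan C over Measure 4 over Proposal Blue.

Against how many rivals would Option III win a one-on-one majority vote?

Option III against each rival (11 council members):
Option III–Proposal Green: Option III 7–4.
Option III–Measure 3: Option III 8–3.
Option III vs Plan C: 8 to 3, Option III.
Option III vs Proposal Blue: Option III, 6–5.
Option III vs Measure 4: Measure 4 wins 6–5.
Option III beats Proposal Green, Measure 3, Plan C, Proposal Blue; loses to Measure 4 — 4 pairwise wins.

4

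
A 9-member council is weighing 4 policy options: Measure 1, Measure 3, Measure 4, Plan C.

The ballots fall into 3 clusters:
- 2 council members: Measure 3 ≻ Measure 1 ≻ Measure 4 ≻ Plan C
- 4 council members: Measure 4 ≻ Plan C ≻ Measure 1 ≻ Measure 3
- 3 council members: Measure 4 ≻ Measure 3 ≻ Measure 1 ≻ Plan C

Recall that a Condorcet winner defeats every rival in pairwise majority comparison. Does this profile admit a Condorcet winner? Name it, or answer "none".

Measure 4

Pairwise majorities:
Measure 1 vs Measure 3: Measure 1 preferred on 4 ballots; Measure 3 wins 5–4.
Measure 1 vs Measure 4: 2 to 7, Measure 4.
Measure 1 vs Plan C: 2+3 = 5 for Measure 1, 4 for Plan C — Measure 1 by 5–4.
Measure 3 vs Measure 4: 2 for Measure 3, 7 for Measure 4 — Measure 4 by 7–2.
Measure 3 vs Plan C: 2+3 = 5 for Measure 3, 4 for Plan C — Measure 3 by 5–4.
Measure 4 vs Plan C: Measure 4 wins 9–0.
Measure 4 wins every pairwise contest, so Measure 4 is the Condorcet winner.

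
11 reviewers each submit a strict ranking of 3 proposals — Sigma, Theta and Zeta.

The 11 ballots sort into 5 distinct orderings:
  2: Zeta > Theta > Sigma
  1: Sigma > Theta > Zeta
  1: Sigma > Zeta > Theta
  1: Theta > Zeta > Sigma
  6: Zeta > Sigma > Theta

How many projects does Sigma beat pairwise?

1

Sigma against each rival (11 reviewers):
Sigma vs Theta: Sigma wins 8–3.
Sigma vs Zeta: Sigma is ranked higher on 1+1 = 2 ballots, Zeta on 9. Zeta wins 9–2.
Sigma beats Theta; loses to Zeta — 1 pairwise win.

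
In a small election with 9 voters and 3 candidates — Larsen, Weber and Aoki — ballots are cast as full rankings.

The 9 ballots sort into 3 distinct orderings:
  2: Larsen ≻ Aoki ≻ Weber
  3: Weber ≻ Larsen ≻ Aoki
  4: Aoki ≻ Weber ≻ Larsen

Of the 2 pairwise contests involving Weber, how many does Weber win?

Weber against each rival (9 voters):
Weber–Larsen: Weber 7–2.
Weber vs Aoki: Aoki, 6–3.
Weber beats Larsen; loses to Aoki — 1 pairwise win.

1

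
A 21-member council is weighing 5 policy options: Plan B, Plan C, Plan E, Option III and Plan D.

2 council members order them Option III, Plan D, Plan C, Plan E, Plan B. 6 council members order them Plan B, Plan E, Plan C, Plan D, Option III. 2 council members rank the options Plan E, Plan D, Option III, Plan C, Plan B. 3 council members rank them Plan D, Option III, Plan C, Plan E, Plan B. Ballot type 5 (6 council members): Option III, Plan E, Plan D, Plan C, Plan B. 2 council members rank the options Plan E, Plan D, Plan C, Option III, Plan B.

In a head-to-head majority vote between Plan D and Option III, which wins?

Plan D

Ballots ranking Plan D above Option III: 6 + 2 + 3 + 2 = 13.
Ballots ranking Option III above Plan D: 21 − 13 = 8.
Plan D wins the head-to-head 13–8.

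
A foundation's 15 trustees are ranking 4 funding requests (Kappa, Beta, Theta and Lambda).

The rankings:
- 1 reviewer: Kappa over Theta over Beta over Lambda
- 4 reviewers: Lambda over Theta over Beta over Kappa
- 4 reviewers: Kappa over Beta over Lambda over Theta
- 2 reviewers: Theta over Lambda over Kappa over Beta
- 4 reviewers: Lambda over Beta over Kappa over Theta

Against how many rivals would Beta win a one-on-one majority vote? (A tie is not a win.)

Beta against each rival (15 reviewers):
Beta vs Kappa: Beta, 8–7.
Beta vs Theta: Beta is ranked higher on 4+4 = 8 ballots, Theta on 7. Beta wins 8–7.
Beta vs Lambda: 1+4 = 5 for Beta, 10 for Lambda — Lambda by 10–5.
Beta beats Kappa, Theta; loses to Lambda — 2 pairwise wins.

2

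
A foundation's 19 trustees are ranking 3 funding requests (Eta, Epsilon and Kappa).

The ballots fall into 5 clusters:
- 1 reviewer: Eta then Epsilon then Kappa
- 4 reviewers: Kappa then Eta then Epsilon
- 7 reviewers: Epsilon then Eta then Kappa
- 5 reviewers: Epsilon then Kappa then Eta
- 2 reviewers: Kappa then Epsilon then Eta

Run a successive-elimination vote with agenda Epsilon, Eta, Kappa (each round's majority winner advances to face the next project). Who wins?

Round 1: Epsilon vs Eta — 14–5, Epsilon advances.
Round 2: Epsilon vs Kappa — 13–6, Epsilon advances.
Epsilon survives the agenda.

Epsilon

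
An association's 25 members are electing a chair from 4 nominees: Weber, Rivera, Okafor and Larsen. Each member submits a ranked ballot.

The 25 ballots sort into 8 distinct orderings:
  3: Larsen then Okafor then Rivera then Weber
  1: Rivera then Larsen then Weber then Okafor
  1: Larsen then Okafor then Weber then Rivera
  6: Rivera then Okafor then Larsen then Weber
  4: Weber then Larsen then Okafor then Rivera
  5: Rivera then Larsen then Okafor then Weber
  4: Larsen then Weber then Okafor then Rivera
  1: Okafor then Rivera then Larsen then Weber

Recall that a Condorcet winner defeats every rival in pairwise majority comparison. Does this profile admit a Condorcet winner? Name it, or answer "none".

none

Pairwise majorities:
Weber–Rivera: Rivera 16–9.
Weber vs Okafor: Okafor wins 16–9.
Weber vs Larsen: Weber is ranked higher on 4 ballots, Larsen on 21. Larsen wins 21–4.
Rivera–Okafor: Okafor 13–12.
Rivera vs Larsen: Rivera wins 13–12.
Okafor–Larsen: Larsen 18–7.
Each candidate drops at least one matchup (Weber loses to Rivera; Rivera loses to Okafor; Okafor loses to Larsen; Larsen loses to Rivera); the cycle Rivera beats Larsen beats Okafor beats Rivera rules out a Condorcet winner.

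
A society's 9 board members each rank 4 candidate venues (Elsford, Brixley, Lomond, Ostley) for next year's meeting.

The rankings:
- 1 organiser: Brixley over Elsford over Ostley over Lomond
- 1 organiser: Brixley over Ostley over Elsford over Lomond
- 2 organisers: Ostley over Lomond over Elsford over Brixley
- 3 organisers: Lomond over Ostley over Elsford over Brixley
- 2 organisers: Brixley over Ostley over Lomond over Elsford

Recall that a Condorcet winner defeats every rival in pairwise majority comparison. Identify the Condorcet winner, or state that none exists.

Ostley

Pairwise majorities:
Elsford vs Brixley: Elsford preferred on 2+3 = 5 ballots; Elsford wins 5–4.
Elsford vs Lomond: Elsford preferred on 1+1 = 2 ballots; Lomond wins 7–2.
Elsford vs Ostley: Ostley, 8–1.
Brixley–Lomond: Lomond 5–4.
Brixley vs Ostley: 1+1+2 = 4 for Brixley, 5 for Ostley — Ostley by 5–4.
Lomond vs Ostley: 3 to 6, Ostley.
Ostley defeats every rival head-to-head and is the Condorcet winner.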